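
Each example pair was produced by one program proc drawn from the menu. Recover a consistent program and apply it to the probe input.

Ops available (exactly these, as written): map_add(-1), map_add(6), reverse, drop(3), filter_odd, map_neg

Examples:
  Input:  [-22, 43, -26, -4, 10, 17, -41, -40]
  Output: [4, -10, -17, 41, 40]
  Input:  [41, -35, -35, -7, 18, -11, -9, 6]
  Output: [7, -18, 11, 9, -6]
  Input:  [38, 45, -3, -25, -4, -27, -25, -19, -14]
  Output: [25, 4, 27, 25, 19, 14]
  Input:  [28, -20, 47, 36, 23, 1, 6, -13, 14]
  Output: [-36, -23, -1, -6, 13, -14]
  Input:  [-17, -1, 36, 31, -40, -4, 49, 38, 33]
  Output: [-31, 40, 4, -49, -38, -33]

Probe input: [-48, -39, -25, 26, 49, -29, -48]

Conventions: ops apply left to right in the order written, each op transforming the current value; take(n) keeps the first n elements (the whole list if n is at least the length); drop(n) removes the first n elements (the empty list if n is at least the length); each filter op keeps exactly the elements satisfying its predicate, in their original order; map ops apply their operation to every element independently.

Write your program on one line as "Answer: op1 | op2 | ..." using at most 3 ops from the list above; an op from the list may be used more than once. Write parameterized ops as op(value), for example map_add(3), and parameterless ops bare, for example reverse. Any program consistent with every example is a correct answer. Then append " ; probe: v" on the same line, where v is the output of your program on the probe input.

drop(3) | map_neg ; probe: [-26, -49, 29, 48]

Check, running the answer program on each example:
  [-22, 43, -26, -4, 10, 17, -41, -40] -> [-4, 10, 17, -41, -40] -> [4, -10, -17, 41, 40]
  [41, -35, -35, -7, 18, -11, -9, 6] -> [-7, 18, -11, -9, 6] -> [7, -18, 11, 9, -6]
  [38, 45, -3, -25, -4, -27, -25, -19, -14] -> [-25, -4, -27, -25, -19, -14] -> [25, 4, 27, 25, 19, 14]
  [28, -20, 47, 36, 23, 1, 6, -13, 14] -> [36, 23, 1, 6, -13, 14] -> [-36, -23, -1, -6, 13, -14]
  [-17, -1, 36, 31, -40, -4, 49, 38, 33] -> [31, -40, -4, 49, 38, 33] -> [-31, 40, 4, -49, -38, -33]
  probe: [-48, -39, -25, 26, 49, -29, -48] -> [26, 49, -29, -48] -> [-26, -49, 29, 48]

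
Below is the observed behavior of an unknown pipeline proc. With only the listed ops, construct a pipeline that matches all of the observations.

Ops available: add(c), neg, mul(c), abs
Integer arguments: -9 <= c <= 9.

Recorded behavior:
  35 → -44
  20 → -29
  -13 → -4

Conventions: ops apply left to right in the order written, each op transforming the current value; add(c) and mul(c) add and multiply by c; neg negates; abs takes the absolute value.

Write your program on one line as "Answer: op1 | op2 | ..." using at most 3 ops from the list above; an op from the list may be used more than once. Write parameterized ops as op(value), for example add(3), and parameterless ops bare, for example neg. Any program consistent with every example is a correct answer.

add(9) | abs | neg

Check, running the answer program on each example:
  35 -> 44 -> 44 -> -44
  20 -> 29 -> 29 -> -29
  -13 -> -4 -> 4 -> -4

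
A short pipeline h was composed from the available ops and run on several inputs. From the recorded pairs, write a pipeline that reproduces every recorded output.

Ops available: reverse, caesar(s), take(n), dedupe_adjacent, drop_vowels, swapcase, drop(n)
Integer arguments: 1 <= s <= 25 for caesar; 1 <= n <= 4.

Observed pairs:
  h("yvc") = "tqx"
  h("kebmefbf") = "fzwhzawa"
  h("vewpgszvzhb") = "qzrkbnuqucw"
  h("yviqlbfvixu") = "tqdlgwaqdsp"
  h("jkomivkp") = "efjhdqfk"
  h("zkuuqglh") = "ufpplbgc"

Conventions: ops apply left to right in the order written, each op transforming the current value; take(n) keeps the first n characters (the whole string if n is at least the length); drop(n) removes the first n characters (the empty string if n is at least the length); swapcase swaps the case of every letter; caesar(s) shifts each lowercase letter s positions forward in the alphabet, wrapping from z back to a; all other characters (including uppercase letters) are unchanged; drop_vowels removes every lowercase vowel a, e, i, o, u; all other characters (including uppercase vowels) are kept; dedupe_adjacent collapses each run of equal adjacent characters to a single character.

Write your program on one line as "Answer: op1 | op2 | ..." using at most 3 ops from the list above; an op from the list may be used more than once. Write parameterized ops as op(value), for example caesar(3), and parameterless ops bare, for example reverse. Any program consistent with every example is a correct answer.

reverse | caesar(21) | reverse

Check, running the answer program on each example:
  "yvc" -> "cvy" -> "xqt" -> "tqx"
  "kebmefbf" -> "fbfembek" -> "awazhwzf" -> "fzwhzawa"
  "vewpgszvzhb" -> "bhzvzsgpwev" -> "wcuqunbkrzq" -> "qzrkbnuqucw"
  "yviqlbfvixu" -> "uxivfblqivy" -> "psdqawgldqt" -> "tqdlgwaqdsp"
  "jkomivkp" -> "pkvimokj" -> "kfqdhjfe" -> "efjhdqfk"
  "zkuuqglh" -> "hlgquukz" -> "cgblppfu" -> "ufpplbgc"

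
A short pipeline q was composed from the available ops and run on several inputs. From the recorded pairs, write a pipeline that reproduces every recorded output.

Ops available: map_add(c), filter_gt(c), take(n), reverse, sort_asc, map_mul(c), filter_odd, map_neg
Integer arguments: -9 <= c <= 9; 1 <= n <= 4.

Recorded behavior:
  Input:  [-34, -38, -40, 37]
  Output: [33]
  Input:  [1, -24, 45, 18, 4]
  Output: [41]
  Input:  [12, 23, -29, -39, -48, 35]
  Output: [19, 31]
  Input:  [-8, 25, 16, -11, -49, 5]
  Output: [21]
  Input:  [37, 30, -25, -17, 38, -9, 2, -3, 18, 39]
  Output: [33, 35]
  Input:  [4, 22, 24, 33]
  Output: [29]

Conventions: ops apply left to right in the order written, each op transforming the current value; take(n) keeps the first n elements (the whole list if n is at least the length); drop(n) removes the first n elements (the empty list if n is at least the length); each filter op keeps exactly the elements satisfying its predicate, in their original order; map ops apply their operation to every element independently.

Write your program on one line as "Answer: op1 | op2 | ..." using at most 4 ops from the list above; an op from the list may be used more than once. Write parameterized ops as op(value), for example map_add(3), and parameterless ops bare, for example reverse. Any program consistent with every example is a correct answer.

filter_gt(-1) | filter_gt(5) | map_add(-4) | filter_odd

Check, running the answer program on each example:
  [-34, -38, -40, 37] -> [37] -> [37] -> [33] -> [33]
  [1, -24, 45, 18, 4] -> [1, 45, 18, 4] -> [45, 18] -> [41, 14] -> [41]
  [12, 23, -29, -39, -48, 35] -> [12, 23, 35] -> [12, 23, 35] -> [8, 19, 31] -> [19, 31]
  [-8, 25, 16, -11, -49, 5] -> [25, 16, 5] -> [25, 16] -> [21, 12] -> [21]
  [37, 30, -25, -17, 38, -9, 2, -3, 18, 39] -> [37, 30, 38, 2, 18, 39] -> [37, 30, 38, 18, 39] -> [33, 26, 34, 14, 35] -> [33, 35]
  [4, 22, 24, 33] -> [4, 22, 24, 33] -> [22, 24, 33] -> [18, 20, 29] -> [29]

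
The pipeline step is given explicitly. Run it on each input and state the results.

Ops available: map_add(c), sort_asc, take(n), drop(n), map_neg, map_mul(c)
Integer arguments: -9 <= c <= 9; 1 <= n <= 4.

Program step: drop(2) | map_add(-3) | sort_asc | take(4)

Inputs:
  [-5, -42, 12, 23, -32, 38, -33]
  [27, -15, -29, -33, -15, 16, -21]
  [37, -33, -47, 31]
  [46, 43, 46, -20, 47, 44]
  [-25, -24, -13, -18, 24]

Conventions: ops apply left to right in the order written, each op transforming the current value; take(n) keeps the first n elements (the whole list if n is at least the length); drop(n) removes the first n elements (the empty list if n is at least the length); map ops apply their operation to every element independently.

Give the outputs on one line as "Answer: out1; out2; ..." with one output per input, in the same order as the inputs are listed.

[-36, -35, 9, 20]; [-36, -32, -24, -18]; [-50, 28]; [-23, 41, 43, 44]; [-21, -16, 21]

Execution, op by op:
  [-5, -42, 12, 23, -32, 38, -33] -> [12, 23, -32, 38, -33] -> [9, 20, -35, 35, -36] -> [-36, -35, 9, 20, 35] -> [-36, -35, 9, 20]
  [27, -15, -29, -33, -15, 16, -21] -> [-29, -33, -15, 16, -21] -> [-32, -36, -18, 13, -24] -> [-36, -32, -24, -18, 13] -> [-36, -32, -24, -18]
  [37, -33, -47, 31] -> [-47, 31] -> [-50, 28] -> [-50, 28] -> [-50, 28]
  [46, 43, 46, -20, 47, 44] -> [46, -20, 47, 44] -> [43, -23, 44, 41] -> [-23, 41, 43, 44] -> [-23, 41, 43, 44]
  [-25, -24, -13, -18, 24] -> [-13, -18, 24] -> [-16, -21, 21] -> [-21, -16, 21] -> [-21, -16, 21]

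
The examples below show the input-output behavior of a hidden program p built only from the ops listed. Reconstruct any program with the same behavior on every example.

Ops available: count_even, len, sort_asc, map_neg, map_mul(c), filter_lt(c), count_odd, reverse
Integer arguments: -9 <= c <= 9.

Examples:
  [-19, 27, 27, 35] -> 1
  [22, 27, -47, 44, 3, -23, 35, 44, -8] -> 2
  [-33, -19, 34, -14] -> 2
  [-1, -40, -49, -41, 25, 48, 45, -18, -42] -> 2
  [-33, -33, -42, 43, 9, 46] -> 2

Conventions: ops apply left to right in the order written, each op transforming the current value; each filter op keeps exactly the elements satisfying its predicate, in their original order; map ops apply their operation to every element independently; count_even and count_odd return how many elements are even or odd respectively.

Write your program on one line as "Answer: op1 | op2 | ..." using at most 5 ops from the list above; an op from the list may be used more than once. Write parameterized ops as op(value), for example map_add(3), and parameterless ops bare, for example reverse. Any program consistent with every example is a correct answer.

reverse | filter_lt(-1) | reverse | count_odd

Check, running the answer program on each example:
  [-19, 27, 27, 35] -> [35, 27, 27, -19] -> [-19] -> [-19] -> 1
  [22, 27, -47, 44, 3, -23, 35, 44, -8] -> [-8, 44, 35, -23, 3, 44, -47, 27, 22] -> [-8, -23, -47] -> [-47, -23, -8] -> 2
  [-33, -19, 34, -14] -> [-14, 34, -19, -33] -> [-14, -19, -33] -> [-33, -19, -14] -> 2
  [-1, -40, -49, -41, 25, 48, 45, -18, -42] -> [-42, -18, 45, 48, 25, -41, -49, -40, -1] -> [-42, -18, -41, -49, -40] -> [-40, -49, -41, -18, -42] -> 2
  [-33, -33, -42, 43, 9, 46] -> [46, 9, 43, -42, -33, -33] -> [-42, -33, -33] -> [-33, -33, -42] -> 2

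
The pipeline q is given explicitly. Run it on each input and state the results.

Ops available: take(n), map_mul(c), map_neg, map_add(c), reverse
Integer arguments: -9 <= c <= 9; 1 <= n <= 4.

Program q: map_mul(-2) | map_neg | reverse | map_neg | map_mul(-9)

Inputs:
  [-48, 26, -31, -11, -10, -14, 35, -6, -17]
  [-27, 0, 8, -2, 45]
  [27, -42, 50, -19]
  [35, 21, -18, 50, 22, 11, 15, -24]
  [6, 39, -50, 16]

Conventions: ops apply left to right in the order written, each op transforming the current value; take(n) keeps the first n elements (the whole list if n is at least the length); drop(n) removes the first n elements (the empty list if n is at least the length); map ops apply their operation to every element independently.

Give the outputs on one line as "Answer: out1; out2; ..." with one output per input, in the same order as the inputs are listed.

Execution, op by op:
  [-48, 26, -31, -11, -10, -14, 35, -6, -17] -> [96, -52, 62, 22, 20, 28, -70, 12, 34] -> [-96, 52, -62, -22, -20, -28, 70, -12, -34] -> [-34, -12, 70, -28, -20, -22, -62, 52, -96] -> [34, 12, -70, 28, 20, 22, 62, -52, 96] -> [-306, -108, 630, -252, -180, -198, -558, 468, -864]
  [-27, 0, 8, -2, 45] -> [54, 0, -16, 4, -90] -> [-54, 0, 16, -4, 90] -> [90, -4, 16, 0, -54] -> [-90, 4, -16, 0, 54] -> [810, -36, 144, 0, -486]
  [27, -42, 50, -19] -> [-54, 84, -100, 38] -> [54, -84, 100, -38] -> [-38, 100, -84, 54] -> [38, -100, 84, -54] -> [-342, 900, -756, 486]
  [35, 21, -18, 50, 22, 11, 15, -24] -> [-70, -42, 36, -100, -44, -22, -30, 48] -> [70, 42, -36, 100, 44, 22, 30, -48] -> [-48, 30, 22, 44, 100, -36, 42, 70] -> [48, -30, -22, -44, -100, 36, -42, -70] -> [-432, 270, 198, 396, 900, -324, 378, 630]
  [6, 39, -50, 16] -> [-12, -78, 100, -32] -> [12, 78, -100, 32] -> [32, -100, 78, 12] -> [-32, 100, -78, -12] -> [288, -900, 702, 108]

[-306, -108, 630, -252, -180, -198, -558, 468, -864]; [810, -36, 144, 0, -486]; [-342, 900, -756, 486]; [-432, 270, 198, 396, 900, -324, 378, 630]; [288, -900, 702, 108]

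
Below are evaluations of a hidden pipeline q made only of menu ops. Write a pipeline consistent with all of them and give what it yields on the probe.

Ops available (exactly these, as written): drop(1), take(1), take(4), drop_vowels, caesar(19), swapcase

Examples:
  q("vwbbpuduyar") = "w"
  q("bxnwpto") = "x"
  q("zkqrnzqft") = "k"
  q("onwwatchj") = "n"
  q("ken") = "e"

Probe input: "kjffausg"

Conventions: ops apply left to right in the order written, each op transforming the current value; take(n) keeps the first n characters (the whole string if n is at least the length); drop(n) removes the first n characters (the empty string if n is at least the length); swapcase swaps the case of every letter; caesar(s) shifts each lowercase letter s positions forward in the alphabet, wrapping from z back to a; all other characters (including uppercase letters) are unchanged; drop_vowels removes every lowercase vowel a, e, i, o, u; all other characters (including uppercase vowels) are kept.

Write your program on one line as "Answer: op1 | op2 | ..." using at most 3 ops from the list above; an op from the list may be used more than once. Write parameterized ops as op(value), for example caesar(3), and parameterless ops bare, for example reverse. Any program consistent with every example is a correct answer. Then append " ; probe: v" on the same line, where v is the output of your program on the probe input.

drop(1) | take(1) ; probe: "j"

Check, running the answer program on each example:
  "vwbbpuduyar" -> "wbbpuduyar" -> "w"
  "bxnwpto" -> "xnwpto" -> "x"
  "zkqrnzqft" -> "kqrnzqft" -> "k"
  "onwwatchj" -> "nwwatchj" -> "n"
  "ken" -> "en" -> "e"
  probe: "kjffausg" -> "jffausg" -> "j"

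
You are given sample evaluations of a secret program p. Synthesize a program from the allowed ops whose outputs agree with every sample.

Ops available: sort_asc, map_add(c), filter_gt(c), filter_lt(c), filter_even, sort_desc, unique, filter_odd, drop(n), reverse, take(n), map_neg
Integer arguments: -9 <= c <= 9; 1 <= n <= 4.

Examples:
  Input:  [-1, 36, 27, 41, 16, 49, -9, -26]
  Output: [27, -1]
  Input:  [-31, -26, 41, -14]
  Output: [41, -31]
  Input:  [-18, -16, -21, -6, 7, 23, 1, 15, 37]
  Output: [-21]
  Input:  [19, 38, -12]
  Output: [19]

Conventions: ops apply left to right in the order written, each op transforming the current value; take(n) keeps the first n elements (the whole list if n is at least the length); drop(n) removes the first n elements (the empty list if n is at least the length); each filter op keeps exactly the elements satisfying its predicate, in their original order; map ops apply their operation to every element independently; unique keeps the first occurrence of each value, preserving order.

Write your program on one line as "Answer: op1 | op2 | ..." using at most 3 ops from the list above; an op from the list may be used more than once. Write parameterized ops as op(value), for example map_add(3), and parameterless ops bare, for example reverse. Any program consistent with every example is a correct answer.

take(3) | filter_odd | reverse

Check, running the answer program on each example:
  [-1, 36, 27, 41, 16, 49, -9, -26] -> [-1, 36, 27] -> [-1, 27] -> [27, -1]
  [-31, -26, 41, -14] -> [-31, -26, 41] -> [-31, 41] -> [41, -31]
  [-18, -16, -21, -6, 7, 23, 1, 15, 37] -> [-18, -16, -21] -> [-21] -> [-21]
  [19, 38, -12] -> [19, 38, -12] -> [19] -> [19]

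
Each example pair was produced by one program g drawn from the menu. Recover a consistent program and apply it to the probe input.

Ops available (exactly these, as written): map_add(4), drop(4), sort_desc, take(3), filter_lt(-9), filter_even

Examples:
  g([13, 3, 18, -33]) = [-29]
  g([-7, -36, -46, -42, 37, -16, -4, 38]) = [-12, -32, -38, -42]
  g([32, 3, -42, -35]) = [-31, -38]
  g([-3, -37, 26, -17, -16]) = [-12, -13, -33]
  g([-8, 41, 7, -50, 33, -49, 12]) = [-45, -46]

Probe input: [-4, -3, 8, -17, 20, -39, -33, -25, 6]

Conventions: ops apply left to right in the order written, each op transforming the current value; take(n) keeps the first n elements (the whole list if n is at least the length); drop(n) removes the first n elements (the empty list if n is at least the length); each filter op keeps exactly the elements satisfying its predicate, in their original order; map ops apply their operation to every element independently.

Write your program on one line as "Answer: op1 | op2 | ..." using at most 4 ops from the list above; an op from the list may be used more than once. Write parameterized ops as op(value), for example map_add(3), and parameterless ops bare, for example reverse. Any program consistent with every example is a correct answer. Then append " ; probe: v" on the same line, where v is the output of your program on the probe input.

filter_lt(-9) | sort_desc | map_add(4) ; probe: [-13, -21, -29, -35]

Check, running the answer program on each example:
  [13, 3, 18, -33] -> [-33] -> [-33] -> [-29]
  [-7, -36, -46, -42, 37, -16, -4, 38] -> [-36, -46, -42, -16] -> [-16, -36, -42, -46] -> [-12, -32, -38, -42]
  [32, 3, -42, -35] -> [-42, -35] -> [-35, -42] -> [-31, -38]
  [-3, -37, 26, -17, -16] -> [-37, -17, -16] -> [-16, -17, -37] -> [-12, -13, -33]
  [-8, 41, 7, -50, 33, -49, 12] -> [-50, -49] -> [-49, -50] -> [-45, -46]
  probe: [-4, -3, 8, -17, 20, -39, -33, -25, 6] -> [-17, -39, -33, -25] -> [-17, -25, -33, -39] -> [-13, -21, -29, -35]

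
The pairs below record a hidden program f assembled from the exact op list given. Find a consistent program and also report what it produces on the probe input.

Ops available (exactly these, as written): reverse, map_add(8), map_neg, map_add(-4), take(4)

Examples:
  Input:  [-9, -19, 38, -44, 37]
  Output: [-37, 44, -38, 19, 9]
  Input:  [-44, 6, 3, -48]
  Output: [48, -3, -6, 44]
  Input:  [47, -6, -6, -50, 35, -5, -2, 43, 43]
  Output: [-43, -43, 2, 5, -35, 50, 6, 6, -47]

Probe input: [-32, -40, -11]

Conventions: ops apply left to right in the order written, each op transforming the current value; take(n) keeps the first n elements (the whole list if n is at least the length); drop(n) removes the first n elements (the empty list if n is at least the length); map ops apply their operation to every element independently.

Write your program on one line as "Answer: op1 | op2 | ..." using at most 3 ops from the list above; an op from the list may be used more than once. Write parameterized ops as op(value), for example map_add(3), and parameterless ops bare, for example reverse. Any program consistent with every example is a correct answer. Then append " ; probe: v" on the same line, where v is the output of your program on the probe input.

map_neg | reverse ; probe: [11, 40, 32]

Check, running the answer program on each example:
  [-9, -19, 38, -44, 37] -> [9, 19, -38, 44, -37] -> [-37, 44, -38, 19, 9]
  [-44, 6, 3, -48] -> [44, -6, -3, 48] -> [48, -3, -6, 44]
  [47, -6, -6, -50, 35, -5, -2, 43, 43] -> [-47, 6, 6, 50, -35, 5, 2, -43, -43] -> [-43, -43, 2, 5, -35, 50, 6, 6, -47]
  probe: [-32, -40, -11] -> [32, 40, 11] -> [11, 40, 32]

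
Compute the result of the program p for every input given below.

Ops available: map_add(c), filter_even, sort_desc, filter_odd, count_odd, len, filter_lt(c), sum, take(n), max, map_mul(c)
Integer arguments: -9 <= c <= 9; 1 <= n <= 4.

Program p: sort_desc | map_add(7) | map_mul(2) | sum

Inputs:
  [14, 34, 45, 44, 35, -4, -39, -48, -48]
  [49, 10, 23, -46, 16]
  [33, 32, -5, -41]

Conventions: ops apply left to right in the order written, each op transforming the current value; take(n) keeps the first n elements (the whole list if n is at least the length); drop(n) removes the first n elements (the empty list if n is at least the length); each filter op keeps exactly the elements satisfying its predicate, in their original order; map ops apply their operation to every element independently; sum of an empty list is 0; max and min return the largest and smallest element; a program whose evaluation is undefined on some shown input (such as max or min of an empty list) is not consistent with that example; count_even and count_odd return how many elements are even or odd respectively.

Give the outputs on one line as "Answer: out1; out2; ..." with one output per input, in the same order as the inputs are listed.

192; 174; 94

Execution, op by op:
  [14, 34, 45, 44, 35, -4, -39, -48, -48] -> [45, 44, 35, 34, 14, -4, -39, -48, -48] -> [52, 51, 42, 41, 21, 3, -32, -41, -41] -> [104, 102, 84, 82, 42, 6, -64, -82, -82] -> 192
  [49, 10, 23, -46, 16] -> [49, 23, 16, 10, -46] -> [56, 30, 23, 17, -39] -> [112, 60, 46, 34, -78] -> 174
  [33, 32, -5, -41] -> [33, 32, -5, -41] -> [40, 39, 2, -34] -> [80, 78, 4, -68] -> 94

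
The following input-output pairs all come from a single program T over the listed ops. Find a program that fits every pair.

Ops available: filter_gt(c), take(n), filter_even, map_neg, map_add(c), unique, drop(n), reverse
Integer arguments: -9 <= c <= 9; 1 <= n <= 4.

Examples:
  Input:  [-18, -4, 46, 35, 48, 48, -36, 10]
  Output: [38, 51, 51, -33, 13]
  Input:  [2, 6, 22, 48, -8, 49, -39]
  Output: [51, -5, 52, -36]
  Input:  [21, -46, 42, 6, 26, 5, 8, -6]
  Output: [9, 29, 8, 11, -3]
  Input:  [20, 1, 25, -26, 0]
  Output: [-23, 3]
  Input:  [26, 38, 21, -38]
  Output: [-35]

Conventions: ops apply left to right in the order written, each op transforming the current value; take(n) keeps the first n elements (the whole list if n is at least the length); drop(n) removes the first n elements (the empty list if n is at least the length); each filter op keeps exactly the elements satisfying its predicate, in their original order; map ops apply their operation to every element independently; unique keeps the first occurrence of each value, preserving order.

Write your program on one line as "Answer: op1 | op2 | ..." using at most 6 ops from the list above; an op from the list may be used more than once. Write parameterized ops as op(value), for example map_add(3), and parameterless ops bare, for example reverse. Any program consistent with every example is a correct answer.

drop(2) | map_neg | map_add(-3) | map_neg | drop(1)

Check, running the answer program on each example:
  [-18, -4, 46, 35, 48, 48, -36, 10] -> [46, 35, 48, 48, -36, 10] -> [-46, -35, -48, -48, 36, -10] -> [-49, -38, -51, -51, 33, -13] -> [49, 38, 51, 51, -33, 13] -> [38, 51, 51, -33, 13]
  [2, 6, 22, 48, -8, 49, -39] -> [22, 48, -8, 49, -39] -> [-22, -48, 8, -49, 39] -> [-25, -51, 5, -52, 36] -> [25, 51, -5, 52, -36] -> [51, -5, 52, -36]
  [21, -46, 42, 6, 26, 5, 8, -6] -> [42, 6, 26, 5, 8, -6] -> [-42, -6, -26, -5, -8, 6] -> [-45, -9, -29, -8, -11, 3] -> [45, 9, 29, 8, 11, -3] -> [9, 29, 8, 11, -3]
  [20, 1, 25, -26, 0] -> [25, -26, 0] -> [-25, 26, 0] -> [-28, 23, -3] -> [28, -23, 3] -> [-23, 3]
  [26, 38, 21, -38] -> [21, -38] -> [-21, 38] -> [-24, 35] -> [24, -35] -> [-35]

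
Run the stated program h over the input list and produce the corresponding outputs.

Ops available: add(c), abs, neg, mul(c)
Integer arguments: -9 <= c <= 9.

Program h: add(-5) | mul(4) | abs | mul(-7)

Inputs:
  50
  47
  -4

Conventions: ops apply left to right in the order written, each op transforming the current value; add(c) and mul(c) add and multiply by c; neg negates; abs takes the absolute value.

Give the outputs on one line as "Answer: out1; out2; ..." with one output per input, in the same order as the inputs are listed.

Execution, op by op:
  50 -> 45 -> 180 -> 180 -> -1260
  47 -> 42 -> 168 -> 168 -> -1176
  -4 -> -9 -> -36 -> 36 -> -252

-1260; -1176; -252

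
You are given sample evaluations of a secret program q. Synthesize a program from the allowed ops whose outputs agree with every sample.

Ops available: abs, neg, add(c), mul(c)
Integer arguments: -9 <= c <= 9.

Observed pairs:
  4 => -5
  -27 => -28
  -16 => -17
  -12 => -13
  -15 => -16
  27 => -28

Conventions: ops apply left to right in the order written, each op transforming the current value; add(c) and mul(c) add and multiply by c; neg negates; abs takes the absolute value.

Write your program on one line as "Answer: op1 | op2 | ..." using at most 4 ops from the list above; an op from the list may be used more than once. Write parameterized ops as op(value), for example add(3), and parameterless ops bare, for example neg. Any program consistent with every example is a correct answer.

abs | neg | add(6) | add(-7)

Check, running the answer program on each example:
  4 -> 4 -> -4 -> 2 -> -5
  -27 -> 27 -> -27 -> -21 -> -28
  -16 -> 16 -> -16 -> -10 -> -17
  -12 -> 12 -> -12 -> -6 -> -13
  -15 -> 15 -> -15 -> -9 -> -16
  27 -> 27 -> -27 -> -21 -> -28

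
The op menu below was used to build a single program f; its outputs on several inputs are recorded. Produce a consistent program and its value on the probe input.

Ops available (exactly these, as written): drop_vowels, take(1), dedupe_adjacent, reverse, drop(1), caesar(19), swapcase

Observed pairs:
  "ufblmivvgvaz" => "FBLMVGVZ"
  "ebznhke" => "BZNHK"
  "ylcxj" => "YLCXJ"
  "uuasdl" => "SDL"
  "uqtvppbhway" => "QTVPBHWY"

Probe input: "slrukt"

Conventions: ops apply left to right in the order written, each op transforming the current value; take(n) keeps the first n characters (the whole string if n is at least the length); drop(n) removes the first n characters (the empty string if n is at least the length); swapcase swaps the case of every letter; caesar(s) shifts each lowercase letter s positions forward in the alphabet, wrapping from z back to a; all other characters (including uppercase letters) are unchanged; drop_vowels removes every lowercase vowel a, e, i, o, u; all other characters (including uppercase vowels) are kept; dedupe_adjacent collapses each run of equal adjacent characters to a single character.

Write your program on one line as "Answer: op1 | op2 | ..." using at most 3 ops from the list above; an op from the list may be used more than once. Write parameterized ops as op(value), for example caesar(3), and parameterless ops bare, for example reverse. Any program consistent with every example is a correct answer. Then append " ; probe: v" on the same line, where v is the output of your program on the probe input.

drop_vowels | swapcase | dedupe_adjacent ; probe: "SLRKT"

Check, running the answer program on each example:
  "ufblmivvgvaz" -> "fblmvvgvz" -> "FBLMVVGVZ" -> "FBLMVGVZ"
  "ebznhke" -> "bznhk" -> "BZNHK" -> "BZNHK"
  "ylcxj" -> "ylcxj" -> "YLCXJ" -> "YLCXJ"
  "uuasdl" -> "sdl" -> "SDL" -> "SDL"
  "uqtvppbhway" -> "qtvppbhwy" -> "QTVPPBHWY" -> "QTVPBHWY"
  probe: "slrukt" -> "slrkt" -> "SLRKT" -> "SLRKT"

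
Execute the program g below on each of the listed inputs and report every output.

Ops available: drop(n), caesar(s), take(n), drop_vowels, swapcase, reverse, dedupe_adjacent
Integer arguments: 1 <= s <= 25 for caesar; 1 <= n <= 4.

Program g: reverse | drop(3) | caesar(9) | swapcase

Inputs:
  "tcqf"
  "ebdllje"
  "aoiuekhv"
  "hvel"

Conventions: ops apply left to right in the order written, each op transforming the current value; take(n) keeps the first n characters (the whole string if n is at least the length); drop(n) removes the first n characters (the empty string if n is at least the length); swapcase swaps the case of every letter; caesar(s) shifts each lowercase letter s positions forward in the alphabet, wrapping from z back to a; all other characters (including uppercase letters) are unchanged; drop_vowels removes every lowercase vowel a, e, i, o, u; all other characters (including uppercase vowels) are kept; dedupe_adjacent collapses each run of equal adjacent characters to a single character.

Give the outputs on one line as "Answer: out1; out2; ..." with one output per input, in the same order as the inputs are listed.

Execution, op by op:
  "tcqf" -> "fqct" -> "t" -> "c" -> "C"
  "ebdllje" -> "ejlldbe" -> "ldbe" -> "umkn" -> "UMKN"
  "aoiuekhv" -> "vhkeuioa" -> "euioa" -> "ndrxj" -> "NDRXJ"
  "hvel" -> "levh" -> "h" -> "q" -> "Q"

"C"; "UMKN"; "NDRXJ"; "Q"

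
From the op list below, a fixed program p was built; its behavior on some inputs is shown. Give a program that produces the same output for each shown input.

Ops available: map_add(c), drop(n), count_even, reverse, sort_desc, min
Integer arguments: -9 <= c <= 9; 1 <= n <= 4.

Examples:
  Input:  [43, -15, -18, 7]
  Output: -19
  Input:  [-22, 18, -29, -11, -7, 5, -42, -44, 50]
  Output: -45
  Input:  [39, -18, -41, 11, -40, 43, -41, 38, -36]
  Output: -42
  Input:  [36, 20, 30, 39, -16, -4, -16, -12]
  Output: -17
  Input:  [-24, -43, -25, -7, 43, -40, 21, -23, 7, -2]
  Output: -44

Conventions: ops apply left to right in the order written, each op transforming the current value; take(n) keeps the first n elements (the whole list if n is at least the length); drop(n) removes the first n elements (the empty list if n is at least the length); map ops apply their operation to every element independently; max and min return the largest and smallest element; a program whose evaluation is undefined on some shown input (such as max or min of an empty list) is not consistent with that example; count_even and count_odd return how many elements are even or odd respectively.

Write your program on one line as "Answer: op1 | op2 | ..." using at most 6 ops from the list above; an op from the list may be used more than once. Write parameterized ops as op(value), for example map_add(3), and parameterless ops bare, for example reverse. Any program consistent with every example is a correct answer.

sort_desc | map_add(2) | drop(1) | map_add(-3) | min

Check, running the answer program on each example:
  [43, -15, -18, 7] -> [43, 7, -15, -18] -> [45, 9, -13, -16] -> [9, -13, -16] -> [6, -16, -19] -> -19
  [-22, 18, -29, -11, -7, 5, -42, -44, 50] -> [50, 18, 5, -7, -11, -22, -29, -42, -44] -> [52, 20, 7, -5, -9, -20, -27, -40, -42] -> [20, 7, -5, -9, -20, -27, -40, -42] -> [17, 4, -8, -12, -23, -30, -43, -45] -> -45
  [39, -18, -41, 11, -40, 43, -41, 38, -36] -> [43, 39, 38, 11, -18, -36, -40, -41, -41] -> [45, 41, 40, 13, -16, -34, -38, -39, -39] -> [41, 40, 13, -16, -34, -38, -39, -39] -> [38, 37, 10, -19, -37, -41, -42, -42] -> -42
  [36, 20, 30, 39, -16, -4, -16, -12] -> [39, 36, 30, 20, -4, -12, -16, -16] -> [41, 38, 32, 22, -2, -10, -14, -14] -> [38, 32, 22, -2, -10, -14, -14] -> [35, 29, 19, -5, -13, -17, -17] -> -17
  [-24, -43, -25, -7, 43, -40, 21, -23, 7, -2] -> [43, 21, 7, -2, -7, -23, -24, -25, -40, -43] -> [45, 23, 9, 0, -5, -21, -22, -23, -38, -41] -> [23, 9, 0, -5, -21, -22, -23, -38, -41] -> [20, 6, -3, -8, -24, -25, -26, -41, -44] -> -44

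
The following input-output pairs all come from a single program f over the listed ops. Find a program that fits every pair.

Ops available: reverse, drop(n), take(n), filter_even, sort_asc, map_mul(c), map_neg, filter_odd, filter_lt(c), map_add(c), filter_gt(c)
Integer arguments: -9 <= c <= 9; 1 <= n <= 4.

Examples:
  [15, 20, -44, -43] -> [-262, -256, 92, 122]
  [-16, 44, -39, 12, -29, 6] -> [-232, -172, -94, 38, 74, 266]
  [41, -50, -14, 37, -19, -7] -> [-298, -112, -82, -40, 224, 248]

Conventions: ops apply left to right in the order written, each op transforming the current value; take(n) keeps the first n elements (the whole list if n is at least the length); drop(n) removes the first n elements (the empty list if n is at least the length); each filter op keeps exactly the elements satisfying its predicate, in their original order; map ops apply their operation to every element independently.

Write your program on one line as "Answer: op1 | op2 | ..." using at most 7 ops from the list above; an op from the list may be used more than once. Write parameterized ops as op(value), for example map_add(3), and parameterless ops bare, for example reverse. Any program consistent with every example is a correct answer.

sort_asc | map_mul(-6) | map_neg | reverse | map_add(2) | sort_asc

Check, running the answer program on each example:
  [15, 20, -44, -43] -> [-44, -43, 15, 20] -> [264, 258, -90, -120] -> [-264, -258, 90, 120] -> [120, 90, -258, -264] -> [122, 92, -256, -262] -> [-262, -256, 92, 122]
  [-16, 44, -39, 12, -29, 6] -> [-39, -29, -16, 6, 12, 44] -> [234, 174, 96, -36, -72, -264] -> [-234, -174, -96, 36, 72, 264] -> [264, 72, 36, -96, -174, -234] -> [266, 74, 38, -94, -172, -232] -> [-232, -172, -94, 38, 74, 266]
  [41, -50, -14, 37, -19, -7] -> [-50, -19, -14, -7, 37, 41] -> [300, 114, 84, 42, -222, -246] -> [-300, -114, -84, -42, 222, 246] -> [246, 222, -42, -84, -114, -300] -> [248, 224, -40, -82, -112, -298] -> [-298, -112, -82, -40, 224, 248]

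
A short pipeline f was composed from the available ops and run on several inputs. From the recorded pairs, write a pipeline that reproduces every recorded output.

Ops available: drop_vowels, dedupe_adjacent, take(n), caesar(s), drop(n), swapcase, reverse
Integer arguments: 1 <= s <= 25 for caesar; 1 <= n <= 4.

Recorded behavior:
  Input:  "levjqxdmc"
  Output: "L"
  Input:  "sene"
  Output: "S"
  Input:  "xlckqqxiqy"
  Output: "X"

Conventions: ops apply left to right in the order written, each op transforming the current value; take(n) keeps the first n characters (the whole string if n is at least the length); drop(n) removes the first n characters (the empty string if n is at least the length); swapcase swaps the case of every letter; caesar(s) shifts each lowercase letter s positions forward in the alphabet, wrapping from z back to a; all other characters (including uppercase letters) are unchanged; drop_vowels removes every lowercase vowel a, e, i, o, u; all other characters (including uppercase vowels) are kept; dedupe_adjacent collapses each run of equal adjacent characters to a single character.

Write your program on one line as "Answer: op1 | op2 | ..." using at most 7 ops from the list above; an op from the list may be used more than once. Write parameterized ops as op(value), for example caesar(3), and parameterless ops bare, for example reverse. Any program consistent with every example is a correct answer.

swapcase | take(2) | swapcase | reverse | drop(1) | swapcase

Check, running the answer program on each example:
  "levjqxdmc" -> "LEVJQXDMC" -> "LE" -> "le" -> "el" -> "l" -> "L"
  "sene" -> "SENE" -> "SE" -> "se" -> "es" -> "s" -> "S"
  "xlckqqxiqy" -> "XLCKQQXIQY" -> "XL" -> "xl" -> "lx" -> "x" -> "X"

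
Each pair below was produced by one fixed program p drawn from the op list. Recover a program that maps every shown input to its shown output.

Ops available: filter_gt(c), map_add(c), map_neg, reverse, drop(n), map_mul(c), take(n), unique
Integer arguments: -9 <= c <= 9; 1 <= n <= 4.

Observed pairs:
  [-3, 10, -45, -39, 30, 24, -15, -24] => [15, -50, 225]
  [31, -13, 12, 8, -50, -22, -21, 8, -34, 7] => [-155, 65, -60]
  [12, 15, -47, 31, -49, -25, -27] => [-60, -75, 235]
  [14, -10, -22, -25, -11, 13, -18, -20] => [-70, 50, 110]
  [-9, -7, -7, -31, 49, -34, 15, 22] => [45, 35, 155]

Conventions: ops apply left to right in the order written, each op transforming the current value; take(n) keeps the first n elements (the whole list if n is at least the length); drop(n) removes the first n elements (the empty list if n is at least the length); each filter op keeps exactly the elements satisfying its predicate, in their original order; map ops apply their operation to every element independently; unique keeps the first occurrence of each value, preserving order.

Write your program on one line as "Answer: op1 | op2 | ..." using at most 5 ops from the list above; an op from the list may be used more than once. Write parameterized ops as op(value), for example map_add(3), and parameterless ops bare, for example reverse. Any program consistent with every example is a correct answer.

map_mul(5) | unique | take(3) | map_neg

Check, running the answer program on each example:
  [-3, 10, -45, -39, 30, 24, -15, -24] -> [-15, 50, -225, -195, 150, 120, -75, -120] -> [-15, 50, -225, -195, 150, 120, -75, -120] -> [-15, 50, -225] -> [15, -50, 225]
  [31, -13, 12, 8, -50, -22, -21, 8, -34, 7] -> [155, -65, 60, 40, -250, -110, -105, 40, -170, 35] -> [155, -65, 60, 40, -250, -110, -105, -170, 35] -> [155, -65, 60] -> [-155, 65, -60]
  [12, 15, -47, 31, -49, -25, -27] -> [60, 75, -235, 155, -245, -125, -135] -> [60, 75, -235, 155, -245, -125, -135] -> [60, 75, -235] -> [-60, -75, 235]
  [14, -10, -22, -25, -11, 13, -18, -20] -> [70, -50, -110, -125, -55, 65, -90, -100] -> [70, -50, -110, -125, -55, 65, -90, -100] -> [70, -50, -110] -> [-70, 50, 110]
  [-9, -7, -7, -31, 49, -34, 15, 22] -> [-45, -35, -35, -155, 245, -170, 75, 110] -> [-45, -35, -155, 245, -170, 75, 110] -> [-45, -35, -155] -> [45, 35, 155]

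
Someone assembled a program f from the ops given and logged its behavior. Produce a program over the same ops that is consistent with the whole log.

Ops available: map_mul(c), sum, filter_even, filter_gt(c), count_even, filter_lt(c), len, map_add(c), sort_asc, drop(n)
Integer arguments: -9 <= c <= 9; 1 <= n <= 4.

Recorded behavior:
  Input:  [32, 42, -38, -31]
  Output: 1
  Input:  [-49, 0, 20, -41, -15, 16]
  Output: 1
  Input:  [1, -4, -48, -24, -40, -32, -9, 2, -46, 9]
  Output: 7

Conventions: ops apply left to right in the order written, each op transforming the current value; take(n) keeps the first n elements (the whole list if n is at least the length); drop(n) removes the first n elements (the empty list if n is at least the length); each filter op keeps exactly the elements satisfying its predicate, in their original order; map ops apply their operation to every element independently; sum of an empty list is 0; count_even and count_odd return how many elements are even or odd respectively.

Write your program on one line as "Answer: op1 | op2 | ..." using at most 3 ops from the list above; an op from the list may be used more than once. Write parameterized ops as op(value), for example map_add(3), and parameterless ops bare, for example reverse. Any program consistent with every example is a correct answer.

filter_lt(9) | sort_asc | count_even

Check, running the answer program on each example:
  [32, 42, -38, -31] -> [-38, -31] -> [-38, -31] -> 1
  [-49, 0, 20, -41, -15, 16] -> [-49, 0, -41, -15] -> [-49, -41, -15, 0] -> 1
  [1, -4, -48, -24, -40, -32, -9, 2, -46, 9] -> [1, -4, -48, -24, -40, -32, -9, 2, -46] -> [-48, -46, -40, -32, -24, -9, -4, 1, 2] -> 7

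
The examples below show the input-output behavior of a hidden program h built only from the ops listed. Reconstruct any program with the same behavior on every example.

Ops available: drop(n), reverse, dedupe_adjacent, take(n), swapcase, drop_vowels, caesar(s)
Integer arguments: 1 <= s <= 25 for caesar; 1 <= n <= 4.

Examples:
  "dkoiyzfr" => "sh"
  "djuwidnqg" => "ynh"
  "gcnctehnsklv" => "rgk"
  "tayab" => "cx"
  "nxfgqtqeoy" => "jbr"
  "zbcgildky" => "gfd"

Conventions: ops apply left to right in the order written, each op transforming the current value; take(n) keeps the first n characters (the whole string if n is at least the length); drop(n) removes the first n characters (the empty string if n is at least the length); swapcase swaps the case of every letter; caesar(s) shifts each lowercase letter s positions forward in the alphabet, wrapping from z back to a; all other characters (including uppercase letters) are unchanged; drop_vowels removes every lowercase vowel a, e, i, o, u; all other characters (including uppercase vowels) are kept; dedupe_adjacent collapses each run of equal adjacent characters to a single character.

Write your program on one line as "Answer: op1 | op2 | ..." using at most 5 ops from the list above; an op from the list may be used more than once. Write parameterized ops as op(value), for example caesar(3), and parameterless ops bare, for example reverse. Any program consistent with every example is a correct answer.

take(3) | caesar(4) | drop_vowels | reverse

Check, running the answer program on each example:
  "dkoiyzfr" -> "dko" -> "hos" -> "hs" -> "sh"
  "djuwidnqg" -> "dju" -> "hny" -> "hny" -> "ynh"
  "gcnctehnsklv" -> "gcn" -> "kgr" -> "kgr" -> "rgk"
  "tayab" -> "tay" -> "xec" -> "xc" -> "cx"
  "nxfgqtqeoy" -> "nxf" -> "rbj" -> "rbj" -> "jbr"
  "zbcgildky" -> "zbc" -> "dfg" -> "dfg" -> "gfd"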